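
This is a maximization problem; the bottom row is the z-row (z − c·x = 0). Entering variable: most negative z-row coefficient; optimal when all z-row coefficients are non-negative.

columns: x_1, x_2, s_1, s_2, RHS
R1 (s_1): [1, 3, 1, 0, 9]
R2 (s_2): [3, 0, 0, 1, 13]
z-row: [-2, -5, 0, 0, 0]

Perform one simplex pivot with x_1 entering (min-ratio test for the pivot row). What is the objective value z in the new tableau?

Ratio test on column x_1 — row 1: 9/1 = 9; row 2: 13/3 = 13/3. Minimum is 13/3 at row 2 (s_2 leaves); pivot element 3.
Pivot on row 2; the z-row RHS becomes 0 − (-2)·(13/3) = 26/3.

26/3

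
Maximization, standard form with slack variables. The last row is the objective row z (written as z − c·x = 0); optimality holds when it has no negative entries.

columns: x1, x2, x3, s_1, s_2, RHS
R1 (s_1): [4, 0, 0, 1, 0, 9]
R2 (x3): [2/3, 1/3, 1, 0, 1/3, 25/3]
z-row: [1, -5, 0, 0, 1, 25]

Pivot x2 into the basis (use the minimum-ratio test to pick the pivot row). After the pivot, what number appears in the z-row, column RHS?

Ratio test on column x2 — row 1: entry 0 ≤ 0; row 2: (25/3)/(1/3) = 25. Minimum is 25 at row 2 (x3 leaves); pivot element 1/3.
Divide row 2 by 1/3; eliminate column x2 from the other rows.
z-row update in column RHS: 25 − (-5)·25 = 150.

150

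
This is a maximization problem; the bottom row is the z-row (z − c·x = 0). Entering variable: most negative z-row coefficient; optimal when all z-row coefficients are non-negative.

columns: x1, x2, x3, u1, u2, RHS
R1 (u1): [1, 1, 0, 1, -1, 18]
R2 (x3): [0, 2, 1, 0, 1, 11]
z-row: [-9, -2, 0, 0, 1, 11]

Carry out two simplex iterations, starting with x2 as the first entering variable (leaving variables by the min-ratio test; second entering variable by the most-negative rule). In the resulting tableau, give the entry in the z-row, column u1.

Ratio test on column x2 — row 1: 18/1 = 18; row 2: 11/2 = 11/2. Minimum is 11/2 at row 2 (x3 leaves); pivot element 2.
Divide row 2 by 2; eliminate column x2 from the other rows.
Second iteration: most negative z-row entry is -9 in column x1, so x1 enters.
Ratio test on column x1 — row 1: (25/2)/1 = 25/2; row 2: entry 0 ≤ 0. Minimum is 25/2 at row 1 (u1 leaves); pivot element 1.
Divide row 1 by 1; eliminate column x1 from the other rows.
After both pivots, the entry at the z-row, column u1 is 9.

9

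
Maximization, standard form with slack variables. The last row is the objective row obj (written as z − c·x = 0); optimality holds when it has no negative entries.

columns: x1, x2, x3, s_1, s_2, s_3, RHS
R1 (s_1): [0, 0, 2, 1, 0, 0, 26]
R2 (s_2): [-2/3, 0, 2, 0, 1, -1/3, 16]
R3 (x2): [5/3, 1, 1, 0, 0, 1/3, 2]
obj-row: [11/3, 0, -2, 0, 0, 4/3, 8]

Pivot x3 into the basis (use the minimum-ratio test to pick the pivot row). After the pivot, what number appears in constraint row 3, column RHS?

Ratio test on column x3 — row 1: 26/2 = 13; row 2: 16/2 = 8; row 3: 2/1 = 2. Minimum is 2 at row 3 (x2 leaves); pivot element 1.
Divide row 3 by 1; eliminate column x3 from the other rows.
In the new row 3, the RHS entry is the old entry divided by the pivot: 2/1 = 2.

2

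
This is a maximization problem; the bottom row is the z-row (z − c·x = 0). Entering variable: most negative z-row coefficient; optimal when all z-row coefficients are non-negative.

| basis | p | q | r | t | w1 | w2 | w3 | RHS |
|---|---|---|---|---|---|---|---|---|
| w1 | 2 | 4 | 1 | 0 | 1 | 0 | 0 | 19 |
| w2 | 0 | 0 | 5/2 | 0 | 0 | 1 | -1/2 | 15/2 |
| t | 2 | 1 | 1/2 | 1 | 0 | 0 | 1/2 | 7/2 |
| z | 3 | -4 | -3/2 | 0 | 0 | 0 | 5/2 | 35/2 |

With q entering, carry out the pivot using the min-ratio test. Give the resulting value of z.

63/2

Ratio test on column q — row 1: 19/4 = 19/4; row 2: entry 0 ≤ 0; row 3: (7/2)/1 = 7/2. Minimum is 7/2 at row 3 (t leaves); pivot element 1.
Pivot on row 3; the z-row RHS becomes 35/2 − (-4)·(7/2) = 63/2.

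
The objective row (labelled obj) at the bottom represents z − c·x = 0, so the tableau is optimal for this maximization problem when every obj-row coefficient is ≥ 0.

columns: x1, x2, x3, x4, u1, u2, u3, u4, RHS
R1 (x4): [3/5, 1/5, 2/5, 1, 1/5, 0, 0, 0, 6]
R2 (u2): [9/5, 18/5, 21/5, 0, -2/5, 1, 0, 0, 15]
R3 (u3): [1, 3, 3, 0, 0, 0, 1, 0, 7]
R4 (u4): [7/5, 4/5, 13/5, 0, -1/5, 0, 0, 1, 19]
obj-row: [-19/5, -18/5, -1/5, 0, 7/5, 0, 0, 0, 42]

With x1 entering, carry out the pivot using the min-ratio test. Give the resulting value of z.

Ratio test on column x1 — row 1: 6/(3/5) = 10; row 2: 15/(9/5) = 25/3; row 3: 7/1 = 7; row 4: 19/(7/5) = 95/7. Minimum is 7 at row 3 (u3 leaves); pivot element 1.
Pivot on row 3; the obj-row RHS becomes 42 − (-19/5)·7 = 343/5.

343/5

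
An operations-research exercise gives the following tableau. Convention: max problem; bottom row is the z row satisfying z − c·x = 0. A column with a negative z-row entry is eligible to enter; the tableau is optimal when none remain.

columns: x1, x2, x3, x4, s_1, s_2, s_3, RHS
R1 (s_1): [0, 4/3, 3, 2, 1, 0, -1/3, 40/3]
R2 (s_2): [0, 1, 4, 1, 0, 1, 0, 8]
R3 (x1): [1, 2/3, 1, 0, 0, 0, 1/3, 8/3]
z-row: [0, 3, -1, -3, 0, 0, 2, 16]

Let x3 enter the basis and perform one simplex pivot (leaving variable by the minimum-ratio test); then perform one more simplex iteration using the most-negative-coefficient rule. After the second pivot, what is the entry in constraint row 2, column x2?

Ratio test on column x3 — row 1: (40/3)/3 = 40/9; row 2: 8/4 = 2; row 3: (8/3)/1 = 8/3. Minimum is 2 at row 2 (s_2 leaves); pivot element 4.
Divide row 2 by 4; eliminate column x3 from the other rows.
Second iteration: most negative z-row entry is -11/4 in column x4, so x4 enters.
Ratio test on column x4 — row 1: (22/3)/(5/4) = 88/15; row 2: 2/(1/4) = 8; row 3: entry -1/4 ≤ 0. Minimum is 88/15 at row 1 (s_1 leaves); pivot element 5/4.
Divide row 1 by 5/4; eliminate column x4 from the other rows.
After both pivots, the entry at constraint row 2, column x2 is 2/15.

2/15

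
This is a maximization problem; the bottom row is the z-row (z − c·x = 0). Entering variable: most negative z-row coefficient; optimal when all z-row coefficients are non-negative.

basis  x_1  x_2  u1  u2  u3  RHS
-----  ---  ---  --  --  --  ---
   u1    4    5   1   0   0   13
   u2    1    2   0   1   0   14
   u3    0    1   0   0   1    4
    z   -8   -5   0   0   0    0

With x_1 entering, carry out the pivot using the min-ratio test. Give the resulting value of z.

26

Ratio test on column x_1 — row 1: 13/4 = 13/4; row 2: 14/1 = 14; row 3: entry 0 ≤ 0. Minimum is 13/4 at row 1 (u1 leaves); pivot element 4.
Pivot on row 1; the z-row RHS becomes 0 − (-8)·(13/4) = 26.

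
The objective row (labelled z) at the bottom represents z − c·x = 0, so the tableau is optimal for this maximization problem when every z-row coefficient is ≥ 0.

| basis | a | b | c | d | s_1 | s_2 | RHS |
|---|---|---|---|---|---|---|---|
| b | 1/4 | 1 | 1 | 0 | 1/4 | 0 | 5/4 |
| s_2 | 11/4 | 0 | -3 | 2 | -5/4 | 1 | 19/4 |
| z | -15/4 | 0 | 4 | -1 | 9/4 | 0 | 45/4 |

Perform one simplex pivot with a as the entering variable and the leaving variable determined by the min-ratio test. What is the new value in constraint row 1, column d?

Ratio test on column a — row 1: (5/4)/(1/4) = 5; row 2: (19/4)/(11/4) = 19/11. Minimum is 19/11 at row 2 (s_2 leaves); pivot element 11/4.
Divide row 2 by 11/4; eliminate column a from the other rows.
Row 1 update in column d: 0 − (1/4)·(8/11) = -2/11.

-2/11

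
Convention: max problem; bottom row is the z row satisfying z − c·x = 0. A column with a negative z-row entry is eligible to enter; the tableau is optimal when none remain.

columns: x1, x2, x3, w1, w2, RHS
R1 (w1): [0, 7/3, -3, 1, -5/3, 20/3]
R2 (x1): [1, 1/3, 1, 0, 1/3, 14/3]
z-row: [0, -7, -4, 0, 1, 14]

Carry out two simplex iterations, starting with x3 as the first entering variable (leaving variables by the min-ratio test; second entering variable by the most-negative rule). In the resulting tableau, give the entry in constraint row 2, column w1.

-1/10

Ratio test on column x3 — row 1: entry -3 ≤ 0; row 2: (14/3)/1 = 14/3. Minimum is 14/3 at row 2 (x1 leaves); pivot element 1.
Divide row 2 by 1; eliminate column x3 from the other rows.
Second iteration: most negative z-row entry is -17/3 in column x2, so x2 enters.
Ratio test on column x2 — row 1: (62/3)/(10/3) = 31/5; row 2: (14/3)/(1/3) = 14. Minimum is 31/5 at row 1 (w1 leaves); pivot element 10/3.
Divide row 1 by 10/3; eliminate column x2 from the other rows.
After both pivots, the entry at constraint row 2, column w1 is -1/10.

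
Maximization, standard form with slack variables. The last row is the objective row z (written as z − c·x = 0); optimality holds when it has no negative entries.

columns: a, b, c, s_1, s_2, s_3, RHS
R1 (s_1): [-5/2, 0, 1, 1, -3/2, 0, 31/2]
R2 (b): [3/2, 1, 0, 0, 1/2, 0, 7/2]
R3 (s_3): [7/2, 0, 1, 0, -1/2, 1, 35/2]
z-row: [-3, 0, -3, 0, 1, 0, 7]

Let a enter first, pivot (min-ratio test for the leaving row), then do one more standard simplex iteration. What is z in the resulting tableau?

42

Ratio test on column a — row 1: entry -5/2 ≤ 0; row 2: (7/2)/(3/2) = 7/3; row 3: (35/2)/(7/2) = 5. Minimum is 7/3 at row 2 (b leaves); pivot element 3/2.
Pivot on row 2; the z-row RHS becomes 7 − (-3)·(7/3) = 14.
Next entering variable (most negative z-row entry -3): c.
Ratio test on column c — row 1: (64/3)/1 = 64/3; row 2: entry 0 ≤ 0; row 3: (28/3)/1 = 28/3. Minimum is 28/3 at row 3 (s_3 leaves); pivot element 1.
After the second pivot the z-row RHS is 14 − (-3)·(28/3) = 42.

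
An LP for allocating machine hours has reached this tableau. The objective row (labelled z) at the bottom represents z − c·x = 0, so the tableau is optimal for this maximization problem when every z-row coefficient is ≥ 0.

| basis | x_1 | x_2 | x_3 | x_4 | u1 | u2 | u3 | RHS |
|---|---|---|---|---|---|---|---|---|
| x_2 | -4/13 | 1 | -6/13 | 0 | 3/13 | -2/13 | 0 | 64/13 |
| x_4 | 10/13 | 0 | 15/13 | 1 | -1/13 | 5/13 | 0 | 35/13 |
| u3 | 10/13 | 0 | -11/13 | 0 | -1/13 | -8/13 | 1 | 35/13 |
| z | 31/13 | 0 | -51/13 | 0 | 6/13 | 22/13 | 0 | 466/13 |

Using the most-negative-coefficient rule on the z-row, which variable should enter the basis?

x_3

Negative z-row entries: x_3: -51/13.
The most negative is -51/13 in column x_3, so x_3 enters.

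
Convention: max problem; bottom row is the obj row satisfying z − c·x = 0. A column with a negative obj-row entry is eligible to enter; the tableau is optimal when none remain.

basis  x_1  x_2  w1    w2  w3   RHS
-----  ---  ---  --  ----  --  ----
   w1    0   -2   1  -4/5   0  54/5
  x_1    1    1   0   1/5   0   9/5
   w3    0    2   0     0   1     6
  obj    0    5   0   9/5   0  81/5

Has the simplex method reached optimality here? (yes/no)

yes

Every obj-row coefficient is ≥ 0, so the tableau is optimal.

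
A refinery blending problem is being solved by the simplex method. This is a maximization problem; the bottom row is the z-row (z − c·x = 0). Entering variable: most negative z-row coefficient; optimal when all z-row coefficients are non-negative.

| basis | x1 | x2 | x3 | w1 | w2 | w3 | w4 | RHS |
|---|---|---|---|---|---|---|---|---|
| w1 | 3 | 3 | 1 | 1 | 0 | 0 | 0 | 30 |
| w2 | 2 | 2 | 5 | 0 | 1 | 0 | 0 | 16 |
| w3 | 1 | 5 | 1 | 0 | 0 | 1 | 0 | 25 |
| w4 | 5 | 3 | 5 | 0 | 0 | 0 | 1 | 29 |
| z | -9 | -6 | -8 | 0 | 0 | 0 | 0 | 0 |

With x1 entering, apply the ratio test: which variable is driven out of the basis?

Column x1 entries and ratios — w1: 30/3 = 10; w2: 16/2 = 8; w3: 25/1 = 25; w4: 29/5 = 29/5.
Smallest ratio is 29/5 in the row of w4, so w4 leaves.

w4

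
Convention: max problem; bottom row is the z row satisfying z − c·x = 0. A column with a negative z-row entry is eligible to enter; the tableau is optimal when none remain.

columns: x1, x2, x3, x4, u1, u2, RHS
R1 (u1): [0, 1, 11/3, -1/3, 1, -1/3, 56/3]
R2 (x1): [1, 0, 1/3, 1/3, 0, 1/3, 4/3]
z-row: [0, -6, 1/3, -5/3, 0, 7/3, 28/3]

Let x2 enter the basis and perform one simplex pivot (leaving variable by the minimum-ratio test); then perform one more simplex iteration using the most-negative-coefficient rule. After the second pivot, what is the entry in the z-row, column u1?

6

Ratio test on column x2 — row 1: (56/3)/1 = 56/3; row 2: entry 0 ≤ 0. Minimum is 56/3 at row 1 (u1 leaves); pivot element 1.
Divide row 1 by 1; eliminate column x2 from the other rows.
Second iteration: most negative z-row entry is -11/3 in column x4, so x4 enters.
Ratio test on column x4 — row 1: entry -1/3 ≤ 0; row 2: (4/3)/(1/3) = 4. Minimum is 4 at row 2 (x1 leaves); pivot element 1/3.
Divide row 2 by 1/3; eliminate column x4 from the other rows.
After both pivots, the entry at the z-row, column u1 is 6.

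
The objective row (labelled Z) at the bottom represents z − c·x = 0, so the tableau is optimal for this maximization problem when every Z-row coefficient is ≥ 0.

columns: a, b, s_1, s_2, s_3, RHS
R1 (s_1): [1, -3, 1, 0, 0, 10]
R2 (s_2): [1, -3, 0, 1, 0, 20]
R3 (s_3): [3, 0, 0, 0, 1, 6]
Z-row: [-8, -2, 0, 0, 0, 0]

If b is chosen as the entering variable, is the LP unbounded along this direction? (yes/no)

yes

Every constraint-row entry in column b is ≤ 0, so increasing b is unbounded.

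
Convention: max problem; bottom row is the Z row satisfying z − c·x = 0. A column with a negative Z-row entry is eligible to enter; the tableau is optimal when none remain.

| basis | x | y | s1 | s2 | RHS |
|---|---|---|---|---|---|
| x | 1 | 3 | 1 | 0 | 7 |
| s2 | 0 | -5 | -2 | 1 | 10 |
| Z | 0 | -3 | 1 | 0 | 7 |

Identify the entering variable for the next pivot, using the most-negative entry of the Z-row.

Negative Z-row entries: y: -3.
The most negative is -3 in column y, so y enters.

y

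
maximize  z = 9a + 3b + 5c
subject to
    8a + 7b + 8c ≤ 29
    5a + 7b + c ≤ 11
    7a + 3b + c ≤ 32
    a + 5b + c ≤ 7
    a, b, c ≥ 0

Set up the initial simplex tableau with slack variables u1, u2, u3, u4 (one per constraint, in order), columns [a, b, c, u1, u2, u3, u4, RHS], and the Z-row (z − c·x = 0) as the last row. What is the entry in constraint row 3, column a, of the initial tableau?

Constraint 3 has coefficient 7 on a.

7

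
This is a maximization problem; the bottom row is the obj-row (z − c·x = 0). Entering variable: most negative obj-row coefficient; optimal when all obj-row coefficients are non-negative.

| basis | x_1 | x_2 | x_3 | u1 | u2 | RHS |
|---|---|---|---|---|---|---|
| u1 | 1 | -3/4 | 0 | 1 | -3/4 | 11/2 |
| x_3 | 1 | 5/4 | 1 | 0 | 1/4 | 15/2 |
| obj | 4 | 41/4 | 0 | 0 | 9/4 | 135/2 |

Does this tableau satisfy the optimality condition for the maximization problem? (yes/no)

yes

Every obj-row coefficient is ≥ 0, so the tableau is optimal.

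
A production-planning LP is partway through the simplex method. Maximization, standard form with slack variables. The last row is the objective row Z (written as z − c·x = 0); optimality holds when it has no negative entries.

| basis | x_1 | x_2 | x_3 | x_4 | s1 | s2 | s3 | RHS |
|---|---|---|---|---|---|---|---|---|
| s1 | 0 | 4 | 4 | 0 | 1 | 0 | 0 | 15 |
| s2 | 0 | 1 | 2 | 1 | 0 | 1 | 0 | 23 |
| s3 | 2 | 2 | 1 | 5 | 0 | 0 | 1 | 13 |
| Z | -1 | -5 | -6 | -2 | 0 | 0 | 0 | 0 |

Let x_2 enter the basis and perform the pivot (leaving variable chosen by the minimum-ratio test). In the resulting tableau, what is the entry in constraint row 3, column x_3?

-1

Ratio test on column x_2 — row 1: 15/4 = 15/4; row 2: 23/1 = 23; row 3: 13/2 = 13/2. Minimum is 15/4 at row 1 (s1 leaves); pivot element 4.
Divide row 1 by 4; eliminate column x_2 from the other rows.
Row 3 update in column x_3: 1 − 2·1 = -1.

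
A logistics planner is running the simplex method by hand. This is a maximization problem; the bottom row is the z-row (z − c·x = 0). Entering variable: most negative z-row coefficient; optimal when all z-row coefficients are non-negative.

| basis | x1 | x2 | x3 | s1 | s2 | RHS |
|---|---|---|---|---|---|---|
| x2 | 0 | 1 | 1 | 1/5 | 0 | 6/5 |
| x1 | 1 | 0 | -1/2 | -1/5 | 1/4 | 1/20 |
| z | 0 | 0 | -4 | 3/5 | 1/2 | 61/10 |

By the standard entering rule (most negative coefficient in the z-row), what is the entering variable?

Negative z-row entries: x3: -4.
The most negative is -4 in column x3, so x3 enters.

x3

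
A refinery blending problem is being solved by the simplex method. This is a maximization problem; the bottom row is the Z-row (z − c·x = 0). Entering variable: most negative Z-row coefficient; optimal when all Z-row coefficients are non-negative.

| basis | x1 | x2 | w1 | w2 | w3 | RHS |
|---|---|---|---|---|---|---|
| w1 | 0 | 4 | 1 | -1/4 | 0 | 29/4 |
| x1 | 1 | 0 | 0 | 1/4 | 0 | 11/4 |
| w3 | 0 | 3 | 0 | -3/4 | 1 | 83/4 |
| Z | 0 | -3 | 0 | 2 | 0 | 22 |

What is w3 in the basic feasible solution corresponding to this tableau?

83/4

w3 is basic (row 3); its value is the RHS of that row, 83/4.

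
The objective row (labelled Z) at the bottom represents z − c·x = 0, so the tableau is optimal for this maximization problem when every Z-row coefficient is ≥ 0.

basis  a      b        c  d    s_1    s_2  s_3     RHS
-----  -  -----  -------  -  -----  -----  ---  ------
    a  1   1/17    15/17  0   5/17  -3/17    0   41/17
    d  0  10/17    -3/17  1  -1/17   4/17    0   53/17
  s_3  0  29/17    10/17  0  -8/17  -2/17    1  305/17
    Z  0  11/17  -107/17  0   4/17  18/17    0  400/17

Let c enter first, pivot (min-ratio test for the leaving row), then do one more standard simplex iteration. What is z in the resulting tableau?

Ratio test on column c — row 1: (41/17)/(15/17) = 41/15; row 2: entry -3/17 ≤ 0; row 3: (305/17)/(10/17) = 61/2. Minimum is 41/15 at row 1 (a leaves); pivot element 15/17.
Pivot on row 1; the Z-row RHS becomes 400/17 − (-107/17)·(41/15) = 611/15.
Next entering variable (most negative Z-row entry -1/5): s_2.
Ratio test on column s_2 — row 1: entry -1/5 ≤ 0; row 2: (18/5)/(1/5) = 18; row 3: entry 0 ≤ 0. Minimum is 18 at row 2 (d leaves); pivot element 1/5.
After the second pivot the Z-row RHS is 611/15 − (-1/5)·18 = 133/3.

133/3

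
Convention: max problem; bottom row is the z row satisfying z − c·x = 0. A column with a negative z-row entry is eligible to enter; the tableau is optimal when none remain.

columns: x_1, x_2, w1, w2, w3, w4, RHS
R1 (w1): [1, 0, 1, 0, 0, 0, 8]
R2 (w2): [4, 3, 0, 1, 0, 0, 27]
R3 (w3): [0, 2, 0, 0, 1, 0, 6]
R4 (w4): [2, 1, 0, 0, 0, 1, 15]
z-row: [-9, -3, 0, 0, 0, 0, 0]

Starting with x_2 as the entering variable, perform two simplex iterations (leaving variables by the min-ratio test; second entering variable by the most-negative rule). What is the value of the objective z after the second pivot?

Ratio test on column x_2 — row 1: entry 0 ≤ 0; row 2: 27/3 = 9; row 3: 6/2 = 3; row 4: 15/1 = 15. Minimum is 3 at row 3 (w3 leaves); pivot element 2.
Pivot on row 3; the z-row RHS becomes 0 − (-3)·3 = 9.
Next entering variable (most negative z-row entry -9): x_1.
Ratio test on column x_1 — row 1: 8/1 = 8; row 2: 18/4 = 9/2; row 3: entry 0 ≤ 0; row 4: 12/2 = 6. Minimum is 9/2 at row 2 (w2 leaves); pivot element 4.
After the second pivot the z-row RHS is 9 − (-9)·(9/2) = 99/2.

99/2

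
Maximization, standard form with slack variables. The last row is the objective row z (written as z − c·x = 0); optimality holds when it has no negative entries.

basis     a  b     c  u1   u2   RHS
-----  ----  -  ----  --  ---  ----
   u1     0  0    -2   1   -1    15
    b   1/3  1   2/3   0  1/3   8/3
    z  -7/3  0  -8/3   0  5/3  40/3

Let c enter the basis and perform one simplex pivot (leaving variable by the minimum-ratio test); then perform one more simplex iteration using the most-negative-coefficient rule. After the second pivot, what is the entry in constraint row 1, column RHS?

15

Ratio test on column c — row 1: entry -2 ≤ 0; row 2: (8/3)/(2/3) = 4. Minimum is 4 at row 2 (b leaves); pivot element 2/3.
Divide row 2 by 2/3; eliminate column c from the other rows.
Second iteration: most negative z-row entry is -1 in column a, so a enters.
Ratio test on column a — row 1: 23/1 = 23; row 2: 4/(1/2) = 8. Minimum is 8 at row 2 (c leaves); pivot element 1/2.
Divide row 2 by 1/2; eliminate column a from the other rows.
After both pivots, the entry at constraint row 1, column RHS is 15.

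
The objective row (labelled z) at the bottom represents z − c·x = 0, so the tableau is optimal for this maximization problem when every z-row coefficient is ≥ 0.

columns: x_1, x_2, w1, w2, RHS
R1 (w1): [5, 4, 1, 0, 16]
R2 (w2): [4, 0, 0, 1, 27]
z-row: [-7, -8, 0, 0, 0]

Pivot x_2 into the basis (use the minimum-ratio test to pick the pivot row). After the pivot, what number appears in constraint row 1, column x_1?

Ratio test on column x_2 — row 1: 16/4 = 4; row 2: entry 0 ≤ 0. Minimum is 4 at row 1 (w1 leaves); pivot element 4.
Divide row 1 by 4; eliminate column x_2 from the other rows.
In the new row 1, the x_1 entry is the old entry divided by the pivot: 5/4 = 5/4.

5/4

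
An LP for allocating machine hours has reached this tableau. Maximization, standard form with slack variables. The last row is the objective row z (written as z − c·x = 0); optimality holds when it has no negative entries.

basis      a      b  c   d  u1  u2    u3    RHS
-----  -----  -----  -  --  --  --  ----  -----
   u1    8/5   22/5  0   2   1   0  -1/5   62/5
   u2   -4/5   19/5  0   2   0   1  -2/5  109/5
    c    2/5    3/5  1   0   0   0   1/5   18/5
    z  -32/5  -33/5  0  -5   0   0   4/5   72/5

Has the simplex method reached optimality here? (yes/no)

no

The z-row has a negative entry -33/5 in column b, so it is not optimal.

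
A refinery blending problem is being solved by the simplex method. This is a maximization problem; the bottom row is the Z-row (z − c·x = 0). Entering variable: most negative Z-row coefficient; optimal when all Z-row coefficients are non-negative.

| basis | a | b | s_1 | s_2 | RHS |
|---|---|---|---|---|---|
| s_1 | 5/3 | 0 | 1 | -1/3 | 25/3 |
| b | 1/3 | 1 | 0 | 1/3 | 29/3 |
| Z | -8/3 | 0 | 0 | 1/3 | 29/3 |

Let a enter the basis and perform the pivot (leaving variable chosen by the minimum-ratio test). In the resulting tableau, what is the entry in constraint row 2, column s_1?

Ratio test on column a — row 1: (25/3)/(5/3) = 5; row 2: (29/3)/(1/3) = 29. Minimum is 5 at row 1 (s_1 leaves); pivot element 5/3.
Divide row 1 by 5/3; eliminate column a from the other rows.
Row 2 update in column s_1: 0 − (1/3)·(3/5) = -1/5.

-1/5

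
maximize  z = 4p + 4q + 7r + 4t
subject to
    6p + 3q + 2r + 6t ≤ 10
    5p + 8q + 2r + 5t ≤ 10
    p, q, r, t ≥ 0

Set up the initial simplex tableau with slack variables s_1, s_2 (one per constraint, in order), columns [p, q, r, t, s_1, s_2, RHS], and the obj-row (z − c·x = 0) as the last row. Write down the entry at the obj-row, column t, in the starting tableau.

The obj-row carries the negated objective coefficients: the t entry is -4.

-4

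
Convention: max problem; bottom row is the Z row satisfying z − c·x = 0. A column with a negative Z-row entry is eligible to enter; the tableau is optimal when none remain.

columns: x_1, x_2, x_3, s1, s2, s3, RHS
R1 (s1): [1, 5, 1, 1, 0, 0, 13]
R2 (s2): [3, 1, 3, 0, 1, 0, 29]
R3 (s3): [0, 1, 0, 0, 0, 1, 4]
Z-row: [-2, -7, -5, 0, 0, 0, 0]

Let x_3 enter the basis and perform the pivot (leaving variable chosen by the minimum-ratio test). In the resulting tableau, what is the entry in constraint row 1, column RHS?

10/3

Ratio test on column x_3 — row 1: 13/1 = 13; row 2: 29/3 = 29/3; row 3: entry 0 ≤ 0. Minimum is 29/3 at row 2 (s2 leaves); pivot element 3.
Divide row 2 by 3; eliminate column x_3 from the other rows.
Row 1 update in column RHS: 13 − 1·(29/3) = 10/3.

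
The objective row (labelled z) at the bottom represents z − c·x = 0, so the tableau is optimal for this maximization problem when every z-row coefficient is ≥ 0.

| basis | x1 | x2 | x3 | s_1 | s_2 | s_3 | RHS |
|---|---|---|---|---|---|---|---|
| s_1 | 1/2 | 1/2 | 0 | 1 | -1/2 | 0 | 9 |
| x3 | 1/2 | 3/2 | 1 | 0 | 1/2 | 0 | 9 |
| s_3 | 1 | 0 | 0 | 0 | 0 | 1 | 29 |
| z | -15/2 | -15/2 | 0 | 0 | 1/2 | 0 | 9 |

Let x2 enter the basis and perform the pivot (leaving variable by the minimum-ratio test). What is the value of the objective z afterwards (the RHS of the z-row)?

54

Ratio test on column x2 — row 1: 9/(1/2) = 18; row 2: 9/(3/2) = 6; row 3: entry 0 ≤ 0. Minimum is 6 at row 2 (x3 leaves); pivot element 3/2.
Pivot on row 2; the z-row RHS becomes 9 − (-15/2)·6 = 54.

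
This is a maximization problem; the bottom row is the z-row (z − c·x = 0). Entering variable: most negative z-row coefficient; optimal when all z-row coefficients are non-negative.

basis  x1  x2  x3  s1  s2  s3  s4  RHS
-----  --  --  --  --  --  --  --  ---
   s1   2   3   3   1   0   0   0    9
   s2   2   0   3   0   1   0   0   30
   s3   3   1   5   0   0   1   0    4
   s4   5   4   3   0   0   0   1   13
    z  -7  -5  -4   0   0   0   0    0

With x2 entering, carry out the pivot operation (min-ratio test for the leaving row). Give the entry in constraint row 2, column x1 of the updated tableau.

Ratio test on column x2 — row 1: 9/3 = 3; row 2: entry 0 ≤ 0; row 3: 4/1 = 4; row 4: 13/4 = 13/4. Minimum is 3 at row 1 (s1 leaves); pivot element 3.
Divide row 1 by 3; eliminate column x2 from the other rows.
Row 2 update in column x1: 2 − 0·(2/3) = 2.

2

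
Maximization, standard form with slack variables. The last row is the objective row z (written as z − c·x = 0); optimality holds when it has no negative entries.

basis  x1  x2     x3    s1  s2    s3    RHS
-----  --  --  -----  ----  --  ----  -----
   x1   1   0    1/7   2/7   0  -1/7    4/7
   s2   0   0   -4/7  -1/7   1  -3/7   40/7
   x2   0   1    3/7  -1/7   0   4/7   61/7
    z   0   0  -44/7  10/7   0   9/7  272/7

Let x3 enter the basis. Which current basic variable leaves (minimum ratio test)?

x1

Column x3 entries and ratios — x1: (4/7)/(1/7) = 4; s2: -4/7 ≤ 0, skip; x2: (61/7)/(3/7) = 61/3.
Smallest ratio is 4 in the row of x1, so x1 leaves.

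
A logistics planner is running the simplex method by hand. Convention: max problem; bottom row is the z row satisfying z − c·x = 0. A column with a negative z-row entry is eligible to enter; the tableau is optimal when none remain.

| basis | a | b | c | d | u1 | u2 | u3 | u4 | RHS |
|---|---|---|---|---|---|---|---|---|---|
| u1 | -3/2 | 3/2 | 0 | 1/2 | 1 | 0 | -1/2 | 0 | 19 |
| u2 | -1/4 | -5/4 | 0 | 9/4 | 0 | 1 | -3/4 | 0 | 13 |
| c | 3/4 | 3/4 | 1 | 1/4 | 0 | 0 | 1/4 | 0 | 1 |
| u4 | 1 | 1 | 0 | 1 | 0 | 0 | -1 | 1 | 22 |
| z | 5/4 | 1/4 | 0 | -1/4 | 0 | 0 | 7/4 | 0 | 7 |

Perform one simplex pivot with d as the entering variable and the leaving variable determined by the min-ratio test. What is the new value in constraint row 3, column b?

Ratio test on column d — row 1: 19/(1/2) = 38; row 2: 13/(9/4) = 52/9; row 3: 1/(1/4) = 4; row 4: 22/1 = 22. Minimum is 4 at row 3 (c leaves); pivot element 1/4.
Divide row 3 by 1/4; eliminate column d from the other rows.
In the new row 3, the b entry is the old entry divided by the pivot: (3/4)/(1/4) = 3.

3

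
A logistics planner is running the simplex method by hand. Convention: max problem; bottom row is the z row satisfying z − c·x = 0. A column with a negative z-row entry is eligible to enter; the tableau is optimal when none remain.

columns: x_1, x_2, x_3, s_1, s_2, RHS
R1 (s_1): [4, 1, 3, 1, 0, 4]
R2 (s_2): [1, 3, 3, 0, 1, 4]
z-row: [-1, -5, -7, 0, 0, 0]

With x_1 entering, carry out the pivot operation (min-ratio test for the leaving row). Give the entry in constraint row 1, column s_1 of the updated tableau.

Ratio test on column x_1 — row 1: 4/4 = 1; row 2: 4/1 = 4. Minimum is 1 at row 1 (s_1 leaves); pivot element 4.
Divide row 1 by 4; eliminate column x_1 from the other rows.
In the new row 1, the s_1 entry is the old entry divided by the pivot: 1/4 = 1/4.

1/4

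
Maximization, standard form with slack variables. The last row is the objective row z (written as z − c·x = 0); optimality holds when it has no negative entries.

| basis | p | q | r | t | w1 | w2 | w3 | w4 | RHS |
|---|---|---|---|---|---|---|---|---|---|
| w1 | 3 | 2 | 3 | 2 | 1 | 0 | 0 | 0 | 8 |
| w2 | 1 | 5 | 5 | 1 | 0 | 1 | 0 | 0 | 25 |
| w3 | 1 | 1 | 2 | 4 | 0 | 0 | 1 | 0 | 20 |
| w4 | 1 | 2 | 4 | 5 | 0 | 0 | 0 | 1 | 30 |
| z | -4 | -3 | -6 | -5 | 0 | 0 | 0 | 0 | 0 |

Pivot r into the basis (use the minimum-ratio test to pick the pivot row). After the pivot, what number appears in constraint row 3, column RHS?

Ratio test on column r — row 1: 8/3 = 8/3; row 2: 25/5 = 5; row 3: 20/2 = 10; row 4: 30/4 = 15/2. Minimum is 8/3 at row 1 (w1 leaves); pivot element 3.
Divide row 1 by 3; eliminate column r from the other rows.
Row 3 update in column RHS: 20 − 2·(8/3) = 44/3.

44/3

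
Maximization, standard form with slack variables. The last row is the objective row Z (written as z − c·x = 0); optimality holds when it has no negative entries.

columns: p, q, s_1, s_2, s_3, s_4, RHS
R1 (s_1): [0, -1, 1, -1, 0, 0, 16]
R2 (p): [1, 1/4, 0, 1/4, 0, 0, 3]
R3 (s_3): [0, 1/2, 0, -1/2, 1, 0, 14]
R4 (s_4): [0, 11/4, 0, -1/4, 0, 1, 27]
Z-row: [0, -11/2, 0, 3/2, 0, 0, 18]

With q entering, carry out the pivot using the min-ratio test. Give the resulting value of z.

72

Ratio test on column q — row 1: entry -1 ≤ 0; row 2: 3/(1/4) = 12; row 3: 14/(1/2) = 28; row 4: 27/(11/4) = 108/11. Minimum is 108/11 at row 4 (s_4 leaves); pivot element 11/4.
Pivot on row 4; the Z-row RHS becomes 18 − (-11/2)·(108/11) = 72.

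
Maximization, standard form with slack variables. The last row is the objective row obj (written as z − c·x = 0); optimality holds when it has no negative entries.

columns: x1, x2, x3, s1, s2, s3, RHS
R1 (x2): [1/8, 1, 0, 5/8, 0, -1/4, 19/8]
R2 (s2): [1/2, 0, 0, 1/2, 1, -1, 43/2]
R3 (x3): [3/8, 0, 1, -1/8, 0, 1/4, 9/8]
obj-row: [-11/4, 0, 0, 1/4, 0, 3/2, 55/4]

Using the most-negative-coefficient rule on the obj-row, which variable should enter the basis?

x1

Negative obj-row entries: x1: -11/4.
The most negative is -11/4 in column x1, so x1 enters.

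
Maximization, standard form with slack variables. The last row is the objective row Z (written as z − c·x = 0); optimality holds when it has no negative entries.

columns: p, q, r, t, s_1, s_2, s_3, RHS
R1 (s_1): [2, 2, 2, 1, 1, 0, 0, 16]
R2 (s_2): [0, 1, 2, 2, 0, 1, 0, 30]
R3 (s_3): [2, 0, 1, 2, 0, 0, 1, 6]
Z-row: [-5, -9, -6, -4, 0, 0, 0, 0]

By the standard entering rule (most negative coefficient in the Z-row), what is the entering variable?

q

Negative Z-row entries: p: -5, q: -9, r: -6, t: -4.
The most negative is -9 in column q, so q enters.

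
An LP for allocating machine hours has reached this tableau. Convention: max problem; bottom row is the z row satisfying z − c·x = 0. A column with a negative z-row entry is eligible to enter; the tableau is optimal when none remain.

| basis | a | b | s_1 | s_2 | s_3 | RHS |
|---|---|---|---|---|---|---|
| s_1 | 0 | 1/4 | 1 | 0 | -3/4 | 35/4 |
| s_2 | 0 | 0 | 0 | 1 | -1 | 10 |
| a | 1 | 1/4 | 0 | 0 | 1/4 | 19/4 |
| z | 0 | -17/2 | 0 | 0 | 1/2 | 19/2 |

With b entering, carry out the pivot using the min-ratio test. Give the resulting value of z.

Ratio test on column b — row 1: (35/4)/(1/4) = 35; row 2: entry 0 ≤ 0; row 3: (19/4)/(1/4) = 19. Minimum is 19 at row 3 (a leaves); pivot element 1/4.
Pivot on row 3; the z-row RHS becomes 19/2 − (-17/2)·19 = 171.

171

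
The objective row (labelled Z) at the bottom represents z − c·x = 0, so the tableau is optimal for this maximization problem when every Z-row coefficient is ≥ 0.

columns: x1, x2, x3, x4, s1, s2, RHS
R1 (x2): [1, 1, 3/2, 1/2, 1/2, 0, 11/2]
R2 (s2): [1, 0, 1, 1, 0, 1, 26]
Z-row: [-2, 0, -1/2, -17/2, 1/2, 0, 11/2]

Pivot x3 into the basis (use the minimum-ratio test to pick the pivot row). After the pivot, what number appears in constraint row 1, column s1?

1/3

Ratio test on column x3 — row 1: (11/2)/(3/2) = 11/3; row 2: 26/1 = 26. Minimum is 11/3 at row 1 (x2 leaves); pivot element 3/2.
Divide row 1 by 3/2; eliminate column x3 from the other rows.
In the new row 1, the s1 entry is the old entry divided by the pivot: (1/2)/(3/2) = 1/3.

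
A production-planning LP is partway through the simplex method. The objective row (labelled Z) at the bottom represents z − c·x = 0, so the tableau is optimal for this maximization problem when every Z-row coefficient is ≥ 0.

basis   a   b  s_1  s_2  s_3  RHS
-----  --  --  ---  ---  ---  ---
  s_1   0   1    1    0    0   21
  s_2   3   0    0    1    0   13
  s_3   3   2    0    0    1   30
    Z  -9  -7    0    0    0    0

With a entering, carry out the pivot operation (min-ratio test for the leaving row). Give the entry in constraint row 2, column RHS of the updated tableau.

13/3

Ratio test on column a — row 1: entry 0 ≤ 0; row 2: 13/3 = 13/3; row 3: 30/3 = 10. Minimum is 13/3 at row 2 (s_2 leaves); pivot element 3.
Divide row 2 by 3; eliminate column a from the other rows.
In the new row 2, the RHS entry is the old entry divided by the pivot: 13/3 = 13/3.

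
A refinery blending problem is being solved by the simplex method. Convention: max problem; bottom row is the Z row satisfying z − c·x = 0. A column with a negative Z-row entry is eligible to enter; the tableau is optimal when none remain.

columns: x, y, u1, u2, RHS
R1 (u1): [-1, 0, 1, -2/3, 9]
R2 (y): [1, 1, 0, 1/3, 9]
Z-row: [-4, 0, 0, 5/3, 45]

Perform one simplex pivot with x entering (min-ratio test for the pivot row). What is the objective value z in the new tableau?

Ratio test on column x — row 1: entry -1 ≤ 0; row 2: 9/1 = 9. Minimum is 9 at row 2 (y leaves); pivot element 1.
Pivot on row 2; the Z-row RHS becomes 45 − (-4)·9 = 81.

81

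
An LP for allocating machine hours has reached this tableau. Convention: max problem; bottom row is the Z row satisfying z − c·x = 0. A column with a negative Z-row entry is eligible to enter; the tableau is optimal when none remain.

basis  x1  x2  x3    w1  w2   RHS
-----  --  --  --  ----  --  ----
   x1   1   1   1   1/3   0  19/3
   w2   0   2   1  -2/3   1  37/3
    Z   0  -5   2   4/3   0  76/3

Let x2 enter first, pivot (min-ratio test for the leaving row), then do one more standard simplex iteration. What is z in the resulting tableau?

Ratio test on column x2 — row 1: (19/3)/1 = 19/3; row 2: (37/3)/2 = 37/6. Minimum is 37/6 at row 2 (w2 leaves); pivot element 2.
Pivot on row 2; the Z-row RHS becomes 76/3 − (-5)·(37/6) = 337/6.
Next entering variable (most negative Z-row entry -1/3): w1.
Ratio test on column w1 — row 1: (1/6)/(2/3) = 1/4; row 2: entry -1/3 ≤ 0. Minimum is 1/4 at row 1 (x1 leaves); pivot element 2/3.
After the second pivot the Z-row RHS is 337/6 − (-1/3)·(1/4) = 225/4.

225/4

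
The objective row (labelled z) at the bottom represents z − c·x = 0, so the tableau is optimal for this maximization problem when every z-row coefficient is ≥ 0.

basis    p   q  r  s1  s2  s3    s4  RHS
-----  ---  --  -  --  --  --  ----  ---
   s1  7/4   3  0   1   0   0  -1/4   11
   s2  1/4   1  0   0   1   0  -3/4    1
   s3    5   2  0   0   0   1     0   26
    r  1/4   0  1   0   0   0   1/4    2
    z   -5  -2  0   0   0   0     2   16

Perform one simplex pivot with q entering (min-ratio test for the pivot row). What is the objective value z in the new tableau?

18

Ratio test on column q — row 1: 11/3 = 11/3; row 2: 1/1 = 1; row 3: 26/2 = 13; row 4: entry 0 ≤ 0. Minimum is 1 at row 2 (s2 leaves); pivot element 1.
Pivot on row 2; the z-row RHS becomes 16 − (-2)·1 = 18.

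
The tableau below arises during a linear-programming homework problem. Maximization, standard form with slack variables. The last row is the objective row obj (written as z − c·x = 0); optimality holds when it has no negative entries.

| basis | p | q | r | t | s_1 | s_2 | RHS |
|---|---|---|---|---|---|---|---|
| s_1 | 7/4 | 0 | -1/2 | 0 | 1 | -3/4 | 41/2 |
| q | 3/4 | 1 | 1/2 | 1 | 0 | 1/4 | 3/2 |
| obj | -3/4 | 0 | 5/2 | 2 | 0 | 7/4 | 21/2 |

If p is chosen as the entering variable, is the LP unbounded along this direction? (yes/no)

Column p has positive entries in row(s) 1, 2, so the ratio test bounds it — not unbounded.

no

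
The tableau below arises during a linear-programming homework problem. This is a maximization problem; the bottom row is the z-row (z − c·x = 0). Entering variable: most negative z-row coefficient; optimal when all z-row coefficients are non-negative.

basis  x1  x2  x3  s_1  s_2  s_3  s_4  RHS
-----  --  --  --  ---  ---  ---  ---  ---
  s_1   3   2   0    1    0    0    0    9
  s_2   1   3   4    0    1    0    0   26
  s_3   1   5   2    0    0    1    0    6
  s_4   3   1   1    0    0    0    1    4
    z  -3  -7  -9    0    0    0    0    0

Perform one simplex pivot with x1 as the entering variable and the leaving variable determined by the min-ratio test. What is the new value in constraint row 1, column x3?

-1

Ratio test on column x1 — row 1: 9/3 = 3; row 2: 26/1 = 26; row 3: 6/1 = 6; row 4: 4/3 = 4/3. Minimum is 4/3 at row 4 (s_4 leaves); pivot element 3.
Divide row 4 by 3; eliminate column x1 from the other rows.
Row 1 update in column x3: 0 − 3·(1/3) = -1.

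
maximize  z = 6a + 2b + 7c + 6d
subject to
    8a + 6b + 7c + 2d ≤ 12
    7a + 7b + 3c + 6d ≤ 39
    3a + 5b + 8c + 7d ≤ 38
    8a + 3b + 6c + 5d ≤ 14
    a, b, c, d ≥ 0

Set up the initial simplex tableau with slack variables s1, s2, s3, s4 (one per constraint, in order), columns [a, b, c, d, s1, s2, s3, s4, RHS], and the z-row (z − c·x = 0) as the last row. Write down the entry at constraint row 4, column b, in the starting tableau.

3

Constraint 4 has coefficient 3 on b.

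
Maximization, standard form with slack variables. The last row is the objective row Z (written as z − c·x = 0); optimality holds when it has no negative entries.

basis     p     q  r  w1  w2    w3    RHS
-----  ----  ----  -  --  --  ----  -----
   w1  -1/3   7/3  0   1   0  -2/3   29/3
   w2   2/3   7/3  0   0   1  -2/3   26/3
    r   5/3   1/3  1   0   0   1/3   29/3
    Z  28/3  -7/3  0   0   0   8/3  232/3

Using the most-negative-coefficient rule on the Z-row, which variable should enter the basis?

q

Negative Z-row entries: q: -7/3.
The most negative is -7/3 in column q, so q enters.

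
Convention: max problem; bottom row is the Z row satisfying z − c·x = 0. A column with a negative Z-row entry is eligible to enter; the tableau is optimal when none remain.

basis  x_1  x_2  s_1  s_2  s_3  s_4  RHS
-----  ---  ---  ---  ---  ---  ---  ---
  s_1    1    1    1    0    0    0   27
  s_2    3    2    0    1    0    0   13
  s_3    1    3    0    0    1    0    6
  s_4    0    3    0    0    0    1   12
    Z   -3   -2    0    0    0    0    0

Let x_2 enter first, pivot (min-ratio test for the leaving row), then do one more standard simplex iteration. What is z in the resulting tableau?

Ratio test on column x_2 — row 1: 27/1 = 27; row 2: 13/2 = 13/2; row 3: 6/3 = 2; row 4: 12/3 = 4. Minimum is 2 at row 3 (s_3 leaves); pivot element 3.
Pivot on row 3; the Z-row RHS becomes 0 − (-2)·2 = 4.
Next entering variable (most negative Z-row entry -7/3): x_1.
Ratio test on column x_1 — row 1: 25/(2/3) = 75/2; row 2: 9/(7/3) = 27/7; row 3: 2/(1/3) = 6; row 4: entry -1 ≤ 0. Minimum is 27/7 at row 2 (s_2 leaves); pivot element 7/3.
After the second pivot the Z-row RHS is 4 − (-7/3)·(27/7) = 13.

13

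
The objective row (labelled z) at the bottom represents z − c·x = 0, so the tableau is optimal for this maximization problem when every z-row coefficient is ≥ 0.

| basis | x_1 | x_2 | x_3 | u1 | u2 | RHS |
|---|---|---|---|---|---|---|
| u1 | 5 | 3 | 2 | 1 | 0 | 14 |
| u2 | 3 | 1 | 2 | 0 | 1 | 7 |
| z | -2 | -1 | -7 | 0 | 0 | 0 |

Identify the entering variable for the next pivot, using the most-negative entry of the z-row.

x_3

Negative z-row entries: x_1: -2, x_2: -1, x_3: -7.
The most negative is -7 in column x_3, so x_3 enters.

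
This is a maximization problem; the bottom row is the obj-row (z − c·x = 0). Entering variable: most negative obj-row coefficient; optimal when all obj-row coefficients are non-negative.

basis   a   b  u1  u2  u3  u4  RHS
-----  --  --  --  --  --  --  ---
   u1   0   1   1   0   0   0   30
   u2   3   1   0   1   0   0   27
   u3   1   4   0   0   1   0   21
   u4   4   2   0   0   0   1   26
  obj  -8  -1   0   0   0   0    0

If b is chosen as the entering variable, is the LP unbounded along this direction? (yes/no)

no

Column b has positive entries in row(s) 1, 2, 3, 4, so the ratio test bounds it — not unbounded.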